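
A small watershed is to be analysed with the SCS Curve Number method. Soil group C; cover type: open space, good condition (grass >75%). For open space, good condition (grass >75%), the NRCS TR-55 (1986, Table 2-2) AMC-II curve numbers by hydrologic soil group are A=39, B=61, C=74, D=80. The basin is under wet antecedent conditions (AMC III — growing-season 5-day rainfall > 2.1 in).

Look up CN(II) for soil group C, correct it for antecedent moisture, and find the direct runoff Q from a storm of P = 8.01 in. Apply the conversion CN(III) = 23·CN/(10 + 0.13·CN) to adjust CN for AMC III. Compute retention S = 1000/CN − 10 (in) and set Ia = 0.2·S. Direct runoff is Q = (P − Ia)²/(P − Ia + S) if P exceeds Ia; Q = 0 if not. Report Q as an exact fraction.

NRCS table: open space, good condition (grass >75%), soil group C → CN(II) = 74
Adjust CN=74 to AMC III: 23·74/(10 + 0.13·74) → 1702 ÷ (981/50) = 85100/981 ≈ 86.748
Max retention: S = 1000/(85100/981) − 10 = 1300/851 in (≈ 1.528 in)
Ia = 0.2·(1300/851) = 260/851 in ≈ 0.306 in
P − Ia = 8.010 − 0.306 = 655651/85100 ≈ 7.704 in (> 0, runoff occurs)
Runoff Q = (P−Ia)²/(P−Ia+S) = (7.704)²/(7.704+1.528) = 429878233801/66858900100 ≈ 6.430 in

Q = 429878233801/66858900100 in ≈ 6.430 in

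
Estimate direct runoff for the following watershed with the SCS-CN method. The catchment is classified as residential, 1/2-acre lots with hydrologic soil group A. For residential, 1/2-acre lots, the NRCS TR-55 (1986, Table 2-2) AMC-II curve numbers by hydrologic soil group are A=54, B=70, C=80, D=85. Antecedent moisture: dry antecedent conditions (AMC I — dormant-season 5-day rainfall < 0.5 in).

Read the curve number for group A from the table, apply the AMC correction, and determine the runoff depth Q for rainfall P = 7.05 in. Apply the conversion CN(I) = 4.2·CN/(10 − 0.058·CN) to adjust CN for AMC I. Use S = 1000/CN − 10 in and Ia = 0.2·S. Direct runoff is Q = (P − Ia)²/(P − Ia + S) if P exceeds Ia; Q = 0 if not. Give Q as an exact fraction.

Q = 1152398809/2993158980 in ≈ 0.385 in

NRCS table: residential, 1/2-acre lots, soil group A → CN(II) = 54
Adjust CN=54 to AMC I: 4.2·54/(10 − 0.058·54) → (1134/5) ÷ (1717/250) = 56700/1717 ≈ 33.023
Retention S: 1000/CN − 10 with CN=33.023 → S = 11500/567 ≈ 20.282 in
Initial abstraction Ia = S/5 = (11500/567)/5 = 2300/567 ≈ 4.056 in
P − Ia = 7.050 − 4.056 = 33947/11340 ≈ 2.994 in (> 0, runoff occurs)
Runoff Q = (P−Ia)²/(P−Ia+S) = (2.994)²/(2.994+20.282) = 1152398809/2993158980 ≈ 0.385 in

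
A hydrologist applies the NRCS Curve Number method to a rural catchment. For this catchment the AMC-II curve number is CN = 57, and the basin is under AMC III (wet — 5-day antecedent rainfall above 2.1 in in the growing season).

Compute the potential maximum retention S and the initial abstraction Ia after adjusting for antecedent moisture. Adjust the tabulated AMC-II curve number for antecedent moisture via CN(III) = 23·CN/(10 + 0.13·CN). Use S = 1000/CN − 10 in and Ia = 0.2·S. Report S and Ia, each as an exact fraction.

S = 4300/1311 in ≈ 3.280 in; Ia = 860/1311 in ≈ 0.656 in

Wet (AMC III): CN(III) = 23·57/(10 + 0.13·57) = 1311/(1741/100) = 131100/1741 ≈ 75.302
S = 1000/(131100/1741) − 10 = 4300/1311 in ≈ 3.280 in
Ia = 0.2·(4300/1311) = 860/1311 in ≈ 0.656 in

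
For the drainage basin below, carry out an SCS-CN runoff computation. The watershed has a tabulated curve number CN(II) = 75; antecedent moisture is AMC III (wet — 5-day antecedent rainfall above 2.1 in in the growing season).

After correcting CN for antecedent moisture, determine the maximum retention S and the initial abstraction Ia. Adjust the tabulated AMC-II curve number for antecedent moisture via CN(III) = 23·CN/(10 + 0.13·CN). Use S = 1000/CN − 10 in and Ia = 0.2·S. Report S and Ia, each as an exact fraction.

S = 100/69 in ≈ 1.449 in; Ia = 20/69 in ≈ 0.290 in

CN(III) from CN(II)=75: (23·75)/(10 + 0.13·75) = 6900/79 ≈ 87.342
S = 1000/(6900/79) − 10 = 100/69 in ≈ 1.449 in
Ia = 0.2S: 0.2·1.449 = 0.290 in (exactly 20/69)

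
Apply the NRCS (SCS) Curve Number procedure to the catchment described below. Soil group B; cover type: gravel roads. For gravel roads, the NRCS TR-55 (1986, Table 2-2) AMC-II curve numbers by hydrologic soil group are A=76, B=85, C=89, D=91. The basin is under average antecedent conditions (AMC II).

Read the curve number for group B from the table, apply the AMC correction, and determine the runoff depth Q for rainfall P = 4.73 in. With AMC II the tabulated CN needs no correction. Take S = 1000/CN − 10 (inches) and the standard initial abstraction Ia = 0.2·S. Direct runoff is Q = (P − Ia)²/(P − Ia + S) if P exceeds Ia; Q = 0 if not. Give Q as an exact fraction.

Q = 55368481/17749700 in ≈ 3.119 in

NRCS table: gravel roads, soil group B → CN(II) = 85
CN(II) = 85; AMC II needs no correction.
S = 1000/85 − 10 = 30/17 in ≈ 1.765 in
Ia = 0.2S: 0.2·1.765 = 0.353 in (exactly 6/17)
Excess rainfall: 4.730 − 0.353 = 4.377 in; P > Ia so Q > 0
Runoff Q = (P−Ia)²/(P−Ia+S) = (4.377)²/(4.377+1.765) = 55368481/17749700 ≈ 3.119 in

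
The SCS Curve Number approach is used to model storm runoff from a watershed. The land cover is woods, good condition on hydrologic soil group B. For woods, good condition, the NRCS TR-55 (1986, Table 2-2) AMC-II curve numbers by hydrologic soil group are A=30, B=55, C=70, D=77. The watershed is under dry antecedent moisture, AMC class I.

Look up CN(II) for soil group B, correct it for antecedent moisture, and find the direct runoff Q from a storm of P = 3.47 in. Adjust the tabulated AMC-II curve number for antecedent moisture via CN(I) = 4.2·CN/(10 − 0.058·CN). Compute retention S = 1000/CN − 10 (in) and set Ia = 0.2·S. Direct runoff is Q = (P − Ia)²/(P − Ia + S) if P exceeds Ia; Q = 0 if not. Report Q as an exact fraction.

NRCS table: woods, good condition, soil group B → CN(II) = 55
Dry (AMC I): CN(I) = 4.2·55/(10 − 0.058·55) = 231/(681/100) = 7700/227 ≈ 33.921
Max retention: S = 1000/(7700/227) − 10 = 1500/77 in (≈ 19.481 in)
Ia = 0.2·(1500/77) = 300/77 in ≈ 3.896 in
P = 3.470 ≤ Ia = 3.896 in: entire storm abstracted, Q = 0.

Q = 0 in ≈ 0.000 in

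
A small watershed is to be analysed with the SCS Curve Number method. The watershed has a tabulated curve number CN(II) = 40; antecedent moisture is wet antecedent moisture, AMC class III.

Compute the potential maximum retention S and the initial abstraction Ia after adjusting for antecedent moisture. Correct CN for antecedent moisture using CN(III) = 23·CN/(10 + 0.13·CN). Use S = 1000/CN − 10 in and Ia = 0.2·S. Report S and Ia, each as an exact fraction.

Wet (AMC III): CN(III) = 23·40/(10 + 0.13·40) = 920/(76/5) = 1150/19 ≈ 60.526
Max retention: S = 1000/(1150/19) − 10 = 150/23 in (≈ 6.522 in)
Initial abstraction Ia = S/5 = (150/23)/5 = 30/23 ≈ 1.304 in

S = 150/23 in ≈ 6.522 in; Ia = 30/23 in ≈ 1.304 in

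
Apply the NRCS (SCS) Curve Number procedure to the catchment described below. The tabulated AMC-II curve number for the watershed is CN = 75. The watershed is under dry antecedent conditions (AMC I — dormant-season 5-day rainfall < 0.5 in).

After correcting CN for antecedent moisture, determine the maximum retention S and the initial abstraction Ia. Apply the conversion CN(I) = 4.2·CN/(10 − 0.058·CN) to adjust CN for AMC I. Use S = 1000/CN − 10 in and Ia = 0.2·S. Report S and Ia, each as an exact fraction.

Dry (AMC I): CN(I) = 4.2·75/(10 − 0.058·75) = 315/(113/20) = 6300/113 ≈ 55.752
Max retention: S = 1000/(6300/113) − 10 = 500/63 in (≈ 7.937 in)
Ia = 0.2S: 0.2·7.937 = 1.587 in (exactly 100/63)

S = 500/63 in ≈ 7.937 in; Ia = 100/63 in ≈ 1.587 in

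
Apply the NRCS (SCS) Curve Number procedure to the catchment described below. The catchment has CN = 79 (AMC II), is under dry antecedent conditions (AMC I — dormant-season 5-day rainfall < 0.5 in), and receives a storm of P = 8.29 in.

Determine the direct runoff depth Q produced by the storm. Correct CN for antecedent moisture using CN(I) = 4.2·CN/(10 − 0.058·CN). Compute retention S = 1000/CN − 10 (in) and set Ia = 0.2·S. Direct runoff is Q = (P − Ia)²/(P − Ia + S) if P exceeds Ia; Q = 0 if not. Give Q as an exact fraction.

Q = 3079251081/833378900 in ≈ 3.695 in

CN(I) from CN(II)=79: (4.2·79)/(10 − 0.058·79) = 7900/129 ≈ 61.240
Retention S: 1000/CN − 10 with CN=61.240 → S = 500/79 ≈ 6.329 in
Ia = 0.2·(500/79) = 100/79 in ≈ 1.266 in
Since P=8.290 > Ia=1.266: effective rainfall P−Ia = 55491/7900 in
Q = (55491/7900)²/((55491/7900) + 500/79) = (3079251081/62410000)/(105491/7900) = 3079251081/833378900 in ≈ 3.695 in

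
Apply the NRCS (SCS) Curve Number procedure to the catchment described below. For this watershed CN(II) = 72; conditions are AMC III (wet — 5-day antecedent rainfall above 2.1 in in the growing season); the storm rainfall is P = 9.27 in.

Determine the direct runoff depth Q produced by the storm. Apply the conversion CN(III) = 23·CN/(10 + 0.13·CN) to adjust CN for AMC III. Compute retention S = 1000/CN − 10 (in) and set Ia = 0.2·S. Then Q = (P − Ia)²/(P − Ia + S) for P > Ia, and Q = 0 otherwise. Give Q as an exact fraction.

Q = 34183942321/4551702300 in ≈ 7.510 in

Adjust CN=72 to AMC III: 23·72/(10 + 0.13·72) → 1656 ÷ (484/25) = 10350/121 ≈ 85.537
Max retention: S = 1000/(10350/121) − 10 = 350/207 in (≈ 1.691 in)
Ia = 0.2S: 0.2·1.691 = 0.338 in (exactly 70/207)
P − Ia = 9.270 − 0.338 = 184889/20700 ≈ 8.932 in (> 0, runoff occurs)
Q = (184889/20700)²/((184889/20700) + 350/207) = (34183942321/428490000)/(219889/20700) = 34183942321/4551702300 in ≈ 7.510 in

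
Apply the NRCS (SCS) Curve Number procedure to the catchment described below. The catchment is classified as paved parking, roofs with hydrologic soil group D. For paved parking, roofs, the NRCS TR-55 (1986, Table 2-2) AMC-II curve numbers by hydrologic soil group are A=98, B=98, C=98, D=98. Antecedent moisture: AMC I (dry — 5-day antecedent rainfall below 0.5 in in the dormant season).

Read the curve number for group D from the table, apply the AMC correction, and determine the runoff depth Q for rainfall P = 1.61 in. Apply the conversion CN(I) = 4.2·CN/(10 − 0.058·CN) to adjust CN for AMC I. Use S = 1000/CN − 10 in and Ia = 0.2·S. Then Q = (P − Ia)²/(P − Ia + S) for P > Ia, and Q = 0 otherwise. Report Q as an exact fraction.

Q = 24232837561/21163340100 in ≈ 1.145 in

NRCS table: paved parking, roofs, soil group D → CN(II) = 98
Dry (AMC I): CN(I) = 4.2·98/(10 − 0.058·98) = (2058/5)/(1079/250) = 102900/1079 ≈ 95.366
Max retention: S = 1000/(102900/1079) − 10 = 500/1029 in (≈ 0.486 in)
Ia = 0.2S: 0.2·0.486 = 0.097 in (exactly 100/1029)
P − Ia = 1.610 − 0.097 = 155669/102900 ≈ 1.513 in (> 0, runoff occurs)
Q = (155669/102900)²/((155669/102900) + 500/1029) = (24232837561/10588410000)/(205669/102900) = 24232837561/21163340100 in ≈ 1.145 in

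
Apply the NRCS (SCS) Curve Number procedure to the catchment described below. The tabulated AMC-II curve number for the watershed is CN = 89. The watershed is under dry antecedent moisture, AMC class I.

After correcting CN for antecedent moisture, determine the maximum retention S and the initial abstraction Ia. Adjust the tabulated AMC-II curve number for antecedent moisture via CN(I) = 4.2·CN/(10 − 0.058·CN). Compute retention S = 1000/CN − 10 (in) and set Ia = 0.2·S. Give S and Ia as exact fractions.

Adjust CN=89 to AMC I: 4.2·89/(10 − 0.058·89) → (1869/5) ÷ (2419/500) = 186900/2419 ≈ 77.263
Max retention: S = 1000/(186900/2419) − 10 = 5500/1869 in (≈ 2.943 in)
Initial abstraction Ia = S/5 = (5500/1869)/5 = 1100/1869 ≈ 0.589 in

S = 5500/1869 in ≈ 2.943 in; Ia = 1100/1869 in ≈ 0.589 in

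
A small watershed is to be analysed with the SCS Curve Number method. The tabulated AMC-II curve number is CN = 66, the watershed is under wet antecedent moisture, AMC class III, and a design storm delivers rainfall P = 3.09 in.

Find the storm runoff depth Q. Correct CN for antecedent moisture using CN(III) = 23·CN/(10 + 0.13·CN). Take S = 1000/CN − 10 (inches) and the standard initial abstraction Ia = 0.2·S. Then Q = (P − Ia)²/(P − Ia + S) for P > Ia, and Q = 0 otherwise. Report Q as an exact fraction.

Adjust CN=66 to AMC III: 23·66/(10 + 0.13·66) → 1518 ÷ (929/50) = 75900/929 ≈ 81.701
Max retention: S = 1000/(75900/929) − 10 = 1700/759 in (≈ 2.240 in)
Ia = 0.2·(1700/759) = 340/759 in ≈ 0.448 in
P − Ia = 3.090 − 0.448 = 200531/75900 ≈ 2.642 in (> 0, runoff occurs)
Q: (200531/75900)² ÷ (370531/75900) = 40212681961/28123302900 in (≈ 1.430 in)

Q = 40212681961/28123302900 in ≈ 1.430 in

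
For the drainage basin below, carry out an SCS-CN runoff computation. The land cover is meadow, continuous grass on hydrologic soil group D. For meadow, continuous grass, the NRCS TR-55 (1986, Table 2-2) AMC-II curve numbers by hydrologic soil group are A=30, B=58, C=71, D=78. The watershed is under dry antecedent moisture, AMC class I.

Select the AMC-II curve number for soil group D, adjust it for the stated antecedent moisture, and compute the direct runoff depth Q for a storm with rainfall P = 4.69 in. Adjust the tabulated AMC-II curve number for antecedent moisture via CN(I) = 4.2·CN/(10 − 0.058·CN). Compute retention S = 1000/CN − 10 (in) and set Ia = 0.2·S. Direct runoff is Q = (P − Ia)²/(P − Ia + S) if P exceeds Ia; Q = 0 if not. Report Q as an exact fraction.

Q = 75136840321/67494690900 in ≈ 1.113 in

NRCS table: meadow, continuous grass, soil group D → CN(II) = 78
Dry (AMC I): CN(I) = 4.2·78/(10 − 0.058·78) = (1638/5)/(1369/250) = 81900/1369 ≈ 59.825
Retention S: 1000/CN − 10 with CN=59.825 → S = 5500/819 ≈ 6.716 in
Ia = 0.2·(5500/819) = 1100/819 in ≈ 1.343 in
Since P=4.690 > Ia=1.343: effective rainfall P−Ia = 274111/81900 in
Q = (274111/81900)²/((274111/81900) + 5500/819) = (75136840321/6707610000)/(824111/81900) = 75136840321/67494690900 in ≈ 1.113 in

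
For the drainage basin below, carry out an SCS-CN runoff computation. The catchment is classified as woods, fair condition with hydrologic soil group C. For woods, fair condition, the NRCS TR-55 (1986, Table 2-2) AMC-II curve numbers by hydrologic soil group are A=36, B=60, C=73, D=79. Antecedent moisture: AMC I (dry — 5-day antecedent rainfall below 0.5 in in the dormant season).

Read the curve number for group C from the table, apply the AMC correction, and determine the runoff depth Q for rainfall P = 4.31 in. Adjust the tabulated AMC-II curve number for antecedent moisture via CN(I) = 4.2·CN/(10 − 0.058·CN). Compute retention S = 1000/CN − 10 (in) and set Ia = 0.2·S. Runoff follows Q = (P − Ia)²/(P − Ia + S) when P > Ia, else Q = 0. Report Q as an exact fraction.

NRCS table: woods, fair condition, soil group C → CN(II) = 73
Adjust CN=73 to AMC I: 4.2·73/(10 − 0.058·73) → (1533/5) ÷ (2883/500) = 51100/961 ≈ 53.174
Max retention: S = 1000/(51100/961) − 10 = 4500/511 in (≈ 8.806 in)
Initial abstraction Ia = S/5 = (4500/511)/5 = 900/511 ≈ 1.761 in
Since P=4.310 > Ia=1.761: effective rainfall P−Ia = 130241/51100 in
Q = (130241/51100)²/((130241/51100) + 4500/511) = (16962718081/2611210000)/(580241/51100) = 16962718081/29650315100 in ≈ 0.572 in

Q = 16962718081/29650315100 in ≈ 0.572 in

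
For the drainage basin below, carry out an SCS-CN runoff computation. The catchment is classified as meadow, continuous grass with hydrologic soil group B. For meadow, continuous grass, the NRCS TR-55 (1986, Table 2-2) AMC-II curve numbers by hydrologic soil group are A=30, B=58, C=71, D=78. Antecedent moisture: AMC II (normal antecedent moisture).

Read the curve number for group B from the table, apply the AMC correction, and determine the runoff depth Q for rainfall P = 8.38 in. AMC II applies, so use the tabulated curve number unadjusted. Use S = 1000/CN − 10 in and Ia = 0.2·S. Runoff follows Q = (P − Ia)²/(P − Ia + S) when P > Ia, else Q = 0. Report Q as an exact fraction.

Q = 101022601/29798950 in ≈ 3.390 in

NRCS table: meadow, continuous grass, soil group B → CN(II) = 58
Average conditions: CN = 58 (no AMC adjustment).
S = 1000/58 − 10 = 210/29 in ≈ 7.241 in
Initial abstraction Ia = S/5 = (210/29)/5 = 42/29 ≈ 1.448 in
Excess rainfall: 8.380 − 1.448 = 6.932 in; P > Ia so Q > 0
Q: (10051/1450)² ÷ (20551/1450) = 101022601/29798950 in (≈ 3.390 in)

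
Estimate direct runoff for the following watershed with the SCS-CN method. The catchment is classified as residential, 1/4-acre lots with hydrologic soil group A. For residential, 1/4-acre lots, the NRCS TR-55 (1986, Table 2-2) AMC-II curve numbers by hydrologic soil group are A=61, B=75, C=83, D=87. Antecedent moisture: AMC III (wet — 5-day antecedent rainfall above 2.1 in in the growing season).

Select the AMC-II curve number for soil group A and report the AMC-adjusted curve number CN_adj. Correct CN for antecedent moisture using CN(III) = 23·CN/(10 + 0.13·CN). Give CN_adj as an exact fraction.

NRCS table: residential, 1/4-acre lots, soil group A → CN(II) = 61
Wet (AMC III): CN(III) = 23·61/(10 + 0.13·61) = 1403/(1793/100) = 140300/1793 ≈ 78.249

CN_adj = 140300/1793 ≈ 78.249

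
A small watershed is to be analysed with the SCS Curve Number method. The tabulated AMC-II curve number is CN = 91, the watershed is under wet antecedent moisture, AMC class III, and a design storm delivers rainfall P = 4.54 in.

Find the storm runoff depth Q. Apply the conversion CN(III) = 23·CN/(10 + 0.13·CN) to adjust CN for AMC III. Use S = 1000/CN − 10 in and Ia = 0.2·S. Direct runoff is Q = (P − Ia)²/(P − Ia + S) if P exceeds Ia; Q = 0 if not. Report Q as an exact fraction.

Wet (AMC III): CN(III) = 23·91/(10 + 0.13·91) = 2093/(2183/100) = 209300/2183 ≈ 95.877
Retention S: 1000/CN − 10 with CN=95.877 → S = 900/2093 ≈ 0.430 in
Ia = 0.2·(900/2093) = 180/2093 in ≈ 0.086 in
P − Ia = 4.540 − 0.086 = 466111/104650 ≈ 4.454 in (> 0, runoff occurs)
Runoff Q = (P−Ia)²/(P−Ia+S) = (4.454)²/(4.454+0.430) = 217259464321/53487766150 ≈ 4.062 in

Q = 217259464321/53487766150 in ≈ 4.062 in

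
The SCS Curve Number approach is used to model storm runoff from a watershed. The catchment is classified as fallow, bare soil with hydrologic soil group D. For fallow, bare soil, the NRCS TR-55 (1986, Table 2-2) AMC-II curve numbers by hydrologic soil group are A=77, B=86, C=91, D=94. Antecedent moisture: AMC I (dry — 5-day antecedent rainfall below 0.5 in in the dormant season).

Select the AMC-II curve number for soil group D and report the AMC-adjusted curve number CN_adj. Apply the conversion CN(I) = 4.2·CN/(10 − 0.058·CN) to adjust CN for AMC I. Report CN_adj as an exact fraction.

CN_adj = 32900/379 ≈ 86.807

NRCS table: fallow, bare soil, soil group D → CN(II) = 94
CN(I) from CN(II)=94: (4.2·94)/(10 − 0.058·94) = 32900/379 ≈ 86.807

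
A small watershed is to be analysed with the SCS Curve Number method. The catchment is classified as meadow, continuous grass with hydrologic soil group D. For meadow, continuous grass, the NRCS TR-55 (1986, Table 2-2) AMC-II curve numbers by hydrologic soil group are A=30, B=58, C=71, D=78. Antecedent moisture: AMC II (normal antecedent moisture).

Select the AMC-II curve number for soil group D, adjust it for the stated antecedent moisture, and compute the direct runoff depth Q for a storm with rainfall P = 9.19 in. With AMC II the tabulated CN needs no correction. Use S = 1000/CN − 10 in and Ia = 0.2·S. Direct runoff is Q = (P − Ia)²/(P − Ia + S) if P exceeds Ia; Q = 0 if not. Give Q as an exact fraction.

NRCS table: meadow, continuous grass, soil group D → CN(II) = 78
AMC II — tabulated CN = 78 applies directly.
Retention S: 1000/CN − 10 with CN=78.000 → S = 110/39 ≈ 2.821 in
Ia = 0.2·(110/39) = 22/39 in ≈ 0.564 in
Since P=9.190 > Ia=0.564: effective rainfall P−Ia = 33641/3900 in
Q = (33641/3900)²/((33641/3900) + 110/39) = (1131716881/15210000)/(44641/3900) = 1131716881/174099900 in ≈ 6.500 in

Q = 1131716881/174099900 in ≈ 6.500 in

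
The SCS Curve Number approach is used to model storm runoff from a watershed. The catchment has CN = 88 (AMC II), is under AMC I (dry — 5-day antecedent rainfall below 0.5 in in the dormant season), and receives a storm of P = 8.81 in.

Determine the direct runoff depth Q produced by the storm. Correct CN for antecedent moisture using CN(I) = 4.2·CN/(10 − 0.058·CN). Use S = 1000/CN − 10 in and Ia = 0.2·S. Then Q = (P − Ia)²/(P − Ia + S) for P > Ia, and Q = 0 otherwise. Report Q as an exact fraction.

Q = 3948488569/676344900 in ≈ 5.838 in

Dry (AMC I): CN(I) = 4.2·88/(10 − 0.058·88) = (1848/5)/(612/125) = 3850/51 ≈ 75.490
Retention S: 1000/CN − 10 with CN=75.490 → S = 250/77 ≈ 3.247 in
Ia = 0.2S: 0.2·3.247 = 0.649 in (exactly 50/77)
Excess rainfall: 8.810 − 0.649 = 8.161 in; P > Ia so Q > 0
Runoff Q = (P−Ia)²/(P−Ia+S) = (8.161)²/(8.161+3.247) = 3948488569/676344900 ≈ 5.838 in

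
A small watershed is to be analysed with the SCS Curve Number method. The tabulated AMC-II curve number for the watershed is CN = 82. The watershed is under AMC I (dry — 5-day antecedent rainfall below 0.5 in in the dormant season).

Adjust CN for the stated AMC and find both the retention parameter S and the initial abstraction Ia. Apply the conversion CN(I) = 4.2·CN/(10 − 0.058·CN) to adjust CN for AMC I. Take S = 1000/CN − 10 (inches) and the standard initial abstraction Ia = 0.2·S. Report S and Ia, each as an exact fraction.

S = 1500/287 in ≈ 5.226 in; Ia = 300/287 in ≈ 1.045 in

CN(I) from CN(II)=82: (4.2·82)/(10 − 0.058·82) = 28700/437 ≈ 65.675
S = 1000/(28700/437) − 10 = 1500/287 in ≈ 5.226 in
Ia = 0.2S: 0.2·5.226 = 1.045 in (exactly 300/287)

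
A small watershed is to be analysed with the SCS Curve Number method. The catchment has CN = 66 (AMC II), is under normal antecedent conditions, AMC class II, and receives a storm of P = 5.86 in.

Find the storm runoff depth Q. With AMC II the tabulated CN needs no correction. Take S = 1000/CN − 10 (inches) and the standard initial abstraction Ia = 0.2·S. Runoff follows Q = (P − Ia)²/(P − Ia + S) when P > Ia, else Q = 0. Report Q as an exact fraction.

Q = 63504961/27173850 in ≈ 2.337 in

CN(II) = 66; AMC II needs no correction.
S = 1000/66 − 10 = 170/33 in ≈ 5.152 in
Ia = 0.2S: 0.2·5.152 = 1.030 in (exactly 34/33)
P − Ia = 5.860 − 1.030 = 7969/1650 ≈ 4.830 in (> 0, runoff occurs)
Runoff Q = (P−Ia)²/(P−Ia+S) = (4.830)²/(4.830+5.152) = 63504961/27173850 ≈ 2.337 in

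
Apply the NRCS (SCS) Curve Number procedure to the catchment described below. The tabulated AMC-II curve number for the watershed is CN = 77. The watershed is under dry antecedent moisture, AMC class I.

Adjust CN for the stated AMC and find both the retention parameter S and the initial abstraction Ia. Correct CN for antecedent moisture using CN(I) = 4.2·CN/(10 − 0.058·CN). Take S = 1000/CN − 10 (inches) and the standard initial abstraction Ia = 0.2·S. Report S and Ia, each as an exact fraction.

S = 11500/1617 in ≈ 7.112 in; Ia = 2300/1617 in ≈ 1.422 in

Adjust CN=77 to AMC I: 4.2·77/(10 − 0.058·77) → (1617/5) ÷ (2767/500) = 161700/2767 ≈ 58.439
Retention S: 1000/CN − 10 with CN=58.439 → S = 11500/1617 ≈ 7.112 in
Initial abstraction Ia = S/5 = (11500/1617)/5 = 2300/1617 ≈ 1.422 in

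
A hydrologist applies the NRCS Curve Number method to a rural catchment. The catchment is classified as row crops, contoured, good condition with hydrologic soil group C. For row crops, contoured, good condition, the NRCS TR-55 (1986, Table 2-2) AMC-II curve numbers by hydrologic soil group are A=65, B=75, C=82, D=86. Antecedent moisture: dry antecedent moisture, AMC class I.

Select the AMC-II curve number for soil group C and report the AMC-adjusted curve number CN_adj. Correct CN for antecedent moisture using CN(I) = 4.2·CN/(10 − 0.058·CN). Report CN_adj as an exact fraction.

CN_adj = 28700/437 ≈ 65.675

NRCS table: row crops, contoured, good condition, soil group C → CN(II) = 82
Dry (AMC I): CN(I) = 4.2·82/(10 − 0.058·82) = (1722/5)/(1311/250) = 28700/437 ≈ 65.675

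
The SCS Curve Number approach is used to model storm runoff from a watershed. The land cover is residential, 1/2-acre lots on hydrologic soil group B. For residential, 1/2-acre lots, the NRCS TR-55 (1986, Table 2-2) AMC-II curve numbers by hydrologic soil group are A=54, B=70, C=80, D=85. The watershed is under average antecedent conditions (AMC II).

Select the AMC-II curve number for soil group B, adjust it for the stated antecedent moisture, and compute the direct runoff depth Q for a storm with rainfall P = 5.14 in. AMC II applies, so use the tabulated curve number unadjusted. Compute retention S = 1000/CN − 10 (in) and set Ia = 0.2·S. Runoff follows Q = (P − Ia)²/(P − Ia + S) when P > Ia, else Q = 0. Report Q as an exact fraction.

NRCS table: residential, 1/2-acre lots, soil group B → CN(II) = 70
AMC II — tabulated CN = 70 applies directly.
Max retention: S = 1000/70 − 10 = 30/7 in (≈ 4.286 in)
Ia = 0.2S: 0.2·4.286 = 0.857 in (exactly 6/7)
Since P=5.140 > Ia=0.857: effective rainfall P−Ia = 1499/350 in
Q: (1499/350)² ÷ (2999/350) = 2247001/1049650 in (≈ 2.141 in)

Q = 2247001/1049650 in ≈ 2.141 in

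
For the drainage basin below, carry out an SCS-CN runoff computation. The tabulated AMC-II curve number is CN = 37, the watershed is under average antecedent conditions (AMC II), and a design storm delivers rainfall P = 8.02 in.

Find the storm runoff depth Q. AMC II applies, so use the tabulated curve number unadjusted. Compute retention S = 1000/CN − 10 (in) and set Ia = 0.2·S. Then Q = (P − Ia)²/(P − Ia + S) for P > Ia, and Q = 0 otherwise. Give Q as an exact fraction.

Q = 72880369/74068450 in ≈ 0.984 in

Average conditions: CN = 37 (no AMC adjustment).
Max retention: S = 1000/37 − 10 = 630/37 in (≈ 17.027 in)
Ia = 0.2S: 0.2·17.027 = 3.405 in (exactly 126/37)
Excess rainfall: 8.020 − 3.405 = 4.615 in; P > Ia so Q > 0
Runoff Q = (P−Ia)²/(P−Ia+S) = (4.615)²/(4.615+17.027) = 72880369/74068450 ≈ 0.984 in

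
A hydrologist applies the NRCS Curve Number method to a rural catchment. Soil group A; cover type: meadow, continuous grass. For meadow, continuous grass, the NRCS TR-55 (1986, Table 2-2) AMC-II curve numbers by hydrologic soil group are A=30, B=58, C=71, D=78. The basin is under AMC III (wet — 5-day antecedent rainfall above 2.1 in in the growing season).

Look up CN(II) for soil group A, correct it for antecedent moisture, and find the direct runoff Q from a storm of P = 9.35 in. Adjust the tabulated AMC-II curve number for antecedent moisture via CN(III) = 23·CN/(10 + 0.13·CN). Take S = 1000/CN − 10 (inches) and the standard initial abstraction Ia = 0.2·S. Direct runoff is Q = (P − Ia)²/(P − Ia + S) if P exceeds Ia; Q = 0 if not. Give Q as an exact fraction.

Q = 102070609/33262140 in ≈ 3.069 in

NRCS table: meadow, continuous grass, soil group A → CN(II) = 30
Adjust CN=30 to AMC III: 23·30/(10 + 0.13·30) → 690 ÷ (139/10) = 6900/139 ≈ 49.640
Retention S: 1000/CN − 10 with CN=49.640 → S = 700/69 ≈ 10.145 in
Initial abstraction Ia = S/5 = (700/69)/5 = 140/69 ≈ 2.029 in
Since P=9.350 > Ia=2.029: effective rainfall P−Ia = 10103/1380 in
Runoff Q = (P−Ia)²/(P−Ia+S) = (7.321)²/(7.321+10.145) = 102070609/33262140 ≈ 3.069 in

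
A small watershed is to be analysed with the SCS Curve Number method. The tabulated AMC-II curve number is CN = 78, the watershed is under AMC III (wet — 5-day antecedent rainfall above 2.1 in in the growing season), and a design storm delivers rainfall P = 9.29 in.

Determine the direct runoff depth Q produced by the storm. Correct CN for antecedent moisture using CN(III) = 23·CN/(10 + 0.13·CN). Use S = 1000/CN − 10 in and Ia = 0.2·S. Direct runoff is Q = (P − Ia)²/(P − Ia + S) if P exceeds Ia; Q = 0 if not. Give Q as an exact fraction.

CN(III) from CN(II)=78: (23·78)/(10 + 0.13·78) = 89700/1007 ≈ 89.076
S = 1000/(89700/1007) − 10 = 1100/897 in ≈ 1.226 in
Ia = 0.2S: 0.2·1.226 = 0.245 in (exactly 220/897)
Excess rainfall: 9.290 − 0.245 = 9.045 in; P > Ia so Q > 0
Runoff Q = (P−Ia)²/(P−Ia+S) = (9.045)²/(9.045+1.226) = 658228783969/82641776100 ≈ 7.965 in

Q = 658228783969/82641776100 in ≈ 7.965 in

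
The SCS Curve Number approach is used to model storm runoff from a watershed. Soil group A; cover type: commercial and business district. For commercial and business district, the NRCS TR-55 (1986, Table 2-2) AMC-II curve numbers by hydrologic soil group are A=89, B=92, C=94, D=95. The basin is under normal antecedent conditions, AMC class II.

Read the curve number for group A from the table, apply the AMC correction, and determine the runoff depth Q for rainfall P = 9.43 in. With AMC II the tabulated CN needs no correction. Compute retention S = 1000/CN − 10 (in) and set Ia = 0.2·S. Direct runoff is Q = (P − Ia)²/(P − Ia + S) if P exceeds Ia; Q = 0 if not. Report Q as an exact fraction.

NRCS table: commercial and business district, soil group A → CN(II) = 89
Average conditions: CN = 89 (no AMC adjustment).
Max retention: S = 1000/89 − 10 = 110/89 in (≈ 1.236 in)
Ia = 0.2·(110/89) = 22/89 in ≈ 0.247 in
Excess rainfall: 9.430 − 0.247 = 9.183 in; P > Ia so Q > 0
Q = (81727/8900)²/((81727/8900) + 110/89) = (6679302529/79210000)/(92727/8900) = 6679302529/825270300 in ≈ 8.093 in

Q = 6679302529/825270300 in ≈ 8.093 in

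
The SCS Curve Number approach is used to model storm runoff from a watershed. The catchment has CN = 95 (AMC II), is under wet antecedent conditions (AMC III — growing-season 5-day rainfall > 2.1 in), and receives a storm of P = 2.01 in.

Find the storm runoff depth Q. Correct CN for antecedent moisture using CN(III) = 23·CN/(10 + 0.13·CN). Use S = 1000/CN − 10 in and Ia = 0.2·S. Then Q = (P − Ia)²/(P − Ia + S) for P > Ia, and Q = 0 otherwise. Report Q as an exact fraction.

CN(III) from CN(II)=95: (23·95)/(10 + 0.13·95) = 43700/447 ≈ 97.763
Retention S: 1000/CN − 10 with CN=97.763 → S = 100/437 ≈ 0.229 in
Ia = 0.2S: 0.2·0.229 = 0.046 in (exactly 20/437)
Excess rainfall: 2.010 − 0.046 = 1.964 in; P > Ia so Q > 0
Q = (85837/43700)²/((85837/43700) + 100/437) = (7367990569/1909690000)/(95837/43700) = 7367990569/4188076900 in ≈ 1.759 in

Q = 7367990569/4188076900 in ≈ 1.759 in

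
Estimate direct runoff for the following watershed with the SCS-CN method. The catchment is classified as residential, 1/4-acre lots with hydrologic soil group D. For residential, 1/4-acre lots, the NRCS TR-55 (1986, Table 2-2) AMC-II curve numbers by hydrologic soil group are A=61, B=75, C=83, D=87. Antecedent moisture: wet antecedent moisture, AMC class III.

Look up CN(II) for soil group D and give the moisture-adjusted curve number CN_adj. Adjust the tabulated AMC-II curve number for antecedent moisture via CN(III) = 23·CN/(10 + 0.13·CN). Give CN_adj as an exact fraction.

CN_adj = 200100/2131 ≈ 93.900

NRCS table: residential, 1/4-acre lots, soil group D → CN(II) = 87
Adjust CN=87 to AMC III: 23·87/(10 + 0.13·87) → 2001 ÷ (2131/100) = 200100/2131 ≈ 93.900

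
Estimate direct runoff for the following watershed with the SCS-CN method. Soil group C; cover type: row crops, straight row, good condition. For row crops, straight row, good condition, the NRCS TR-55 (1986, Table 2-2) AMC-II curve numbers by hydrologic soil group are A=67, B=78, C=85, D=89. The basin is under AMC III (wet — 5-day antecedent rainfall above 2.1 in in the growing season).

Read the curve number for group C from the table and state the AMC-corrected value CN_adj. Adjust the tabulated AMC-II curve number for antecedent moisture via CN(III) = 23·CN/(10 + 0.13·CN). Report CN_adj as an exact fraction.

NRCS table: row crops, straight row, good condition, soil group C → CN(II) = 85
Wet (AMC III): CN(III) = 23·85/(10 + 0.13·85) = 1955/(421/20) = 39100/421 ≈ 92.874

CN_adj = 39100/421 ≈ 92.874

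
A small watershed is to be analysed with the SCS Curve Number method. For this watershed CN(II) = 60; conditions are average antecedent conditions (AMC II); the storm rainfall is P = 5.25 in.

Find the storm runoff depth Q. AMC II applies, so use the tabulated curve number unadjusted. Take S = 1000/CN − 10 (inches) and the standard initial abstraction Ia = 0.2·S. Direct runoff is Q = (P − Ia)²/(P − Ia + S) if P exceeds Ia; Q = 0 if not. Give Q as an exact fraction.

AMC II — tabulated CN = 60 applies directly.
Max retention: S = 1000/60 − 10 = 20/3 in (≈ 6.667 in)
Ia = 0.2·(20/3) = 4/3 in ≈ 1.333 in
Excess rainfall: 5.250 − 1.333 = 3.917 in; P > Ia so Q > 0
Q: (47/12)² ÷ (127/12) = 2209/1524 in (≈ 1.449 in)

Q = 2209/1524 in ≈ 1.449 in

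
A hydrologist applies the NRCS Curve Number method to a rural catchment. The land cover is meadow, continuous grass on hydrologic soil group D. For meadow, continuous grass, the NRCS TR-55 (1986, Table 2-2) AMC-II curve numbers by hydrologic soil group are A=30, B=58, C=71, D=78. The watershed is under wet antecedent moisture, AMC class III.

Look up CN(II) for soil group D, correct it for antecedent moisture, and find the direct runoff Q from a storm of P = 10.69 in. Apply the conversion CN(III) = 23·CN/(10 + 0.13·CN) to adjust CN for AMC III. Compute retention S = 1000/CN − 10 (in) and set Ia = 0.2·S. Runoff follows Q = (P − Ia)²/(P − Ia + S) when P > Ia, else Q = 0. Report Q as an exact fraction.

Q = 877768493449/93906302100 in ≈ 9.347 in

NRCS table: meadow, continuous grass, soil group D → CN(II) = 78
CN(III) from CN(II)=78: (23·78)/(10 + 0.13·78) = 89700/1007 ≈ 89.076
Max retention: S = 1000/(89700/1007) − 10 = 1100/897 in (≈ 1.226 in)
Ia = 0.2·(1100/897) = 220/897 in ≈ 0.245 in
Since P=10.690 > Ia=0.245: effective rainfall P−Ia = 936893/89700 in
Runoff Q = (P−Ia)²/(P−Ia+S) = (10.445)²/(10.445+1.226) = 877768493449/93906302100 ≈ 9.347 in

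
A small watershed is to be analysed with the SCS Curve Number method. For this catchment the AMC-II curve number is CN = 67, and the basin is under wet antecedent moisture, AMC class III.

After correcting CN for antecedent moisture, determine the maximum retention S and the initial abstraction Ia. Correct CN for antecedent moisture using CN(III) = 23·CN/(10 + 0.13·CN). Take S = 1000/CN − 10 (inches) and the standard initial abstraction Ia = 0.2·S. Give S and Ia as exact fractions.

CN(III) from CN(II)=67: (23·67)/(10 + 0.13·67) = 154100/1871 ≈ 82.362
Max retention: S = 1000/(154100/1871) − 10 = 3300/1541 in (≈ 2.141 in)
Ia = 0.2·(3300/1541) = 660/1541 in ≈ 0.428 in

S = 3300/1541 in ≈ 2.141 in; Ia = 660/1541 in ≈ 0.428 in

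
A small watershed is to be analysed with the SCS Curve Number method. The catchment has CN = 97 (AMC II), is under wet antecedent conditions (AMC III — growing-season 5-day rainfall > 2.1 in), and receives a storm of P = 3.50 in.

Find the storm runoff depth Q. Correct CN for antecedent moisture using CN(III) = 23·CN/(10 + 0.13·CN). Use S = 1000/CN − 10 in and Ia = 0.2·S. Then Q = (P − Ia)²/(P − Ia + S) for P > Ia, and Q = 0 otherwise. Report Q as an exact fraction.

Q = 240157009/71824814 in ≈ 3.344 in

CN(III) from CN(II)=97: (23·97)/(10 + 0.13·97) = 223100/2261 ≈ 98.673
Max retention: S = 1000/(223100/2261) − 10 = 300/2231 in (≈ 0.134 in)
Ia = 0.2·(300/2231) = 60/2231 in ≈ 0.027 in
Excess rainfall: 3.500 − 0.027 = 3.473 in; P > Ia so Q > 0
Q = (15497/4462)²/((15497/4462) + 300/2231) = (240157009/19909444)/(16097/4462) = 240157009/71824814 in ≈ 3.344 in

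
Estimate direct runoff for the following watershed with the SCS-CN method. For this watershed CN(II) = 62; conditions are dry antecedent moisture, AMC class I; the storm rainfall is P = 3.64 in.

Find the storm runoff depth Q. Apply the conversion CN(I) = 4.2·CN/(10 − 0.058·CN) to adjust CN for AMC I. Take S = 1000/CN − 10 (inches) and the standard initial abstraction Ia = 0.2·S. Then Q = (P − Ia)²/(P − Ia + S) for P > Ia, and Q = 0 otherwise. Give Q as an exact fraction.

Q = 137851081/4056397275 in ≈ 0.034 in

CN(I) from CN(II)=62: (4.2·62)/(10 − 0.058·62) = 65100/1601 ≈ 40.662
Max retention: S = 1000/(65100/1601) − 10 = 9500/651 in (≈ 14.593 in)
Initial abstraction Ia = S/5 = (9500/651)/5 = 1900/651 ≈ 2.919 in
Since P=3.640 > Ia=2.919: effective rainfall P−Ia = 11741/16275 in
Q: (11741/16275)² ÷ (249241/16275) = 137851081/4056397275 in (≈ 0.034 in)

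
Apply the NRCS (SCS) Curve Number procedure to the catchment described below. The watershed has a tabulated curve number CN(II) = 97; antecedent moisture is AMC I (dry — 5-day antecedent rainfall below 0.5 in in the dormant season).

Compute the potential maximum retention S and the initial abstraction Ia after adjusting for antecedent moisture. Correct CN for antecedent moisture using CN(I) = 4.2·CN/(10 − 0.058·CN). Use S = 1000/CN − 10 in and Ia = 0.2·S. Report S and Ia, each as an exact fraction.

Adjust CN=97 to AMC I: 4.2·97/(10 − 0.058·97) → (2037/5) ÷ (2187/500) = 67900/729 ≈ 93.141
S = 1000/(67900/729) − 10 = 500/679 in ≈ 0.736 in
Initial abstraction Ia = S/5 = (500/679)/5 = 100/679 ≈ 0.147 in

S = 500/679 in ≈ 0.736 in; Ia = 100/679 in ≈ 0.147 in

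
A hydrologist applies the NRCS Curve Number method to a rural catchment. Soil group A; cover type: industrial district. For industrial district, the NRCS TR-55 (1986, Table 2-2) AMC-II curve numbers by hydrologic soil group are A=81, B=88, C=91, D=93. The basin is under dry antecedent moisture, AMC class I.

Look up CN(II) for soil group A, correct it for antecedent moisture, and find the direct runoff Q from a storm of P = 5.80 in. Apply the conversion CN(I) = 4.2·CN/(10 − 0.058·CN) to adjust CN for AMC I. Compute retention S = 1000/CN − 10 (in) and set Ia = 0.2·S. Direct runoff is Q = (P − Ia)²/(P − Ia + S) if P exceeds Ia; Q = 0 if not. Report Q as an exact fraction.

Q = 1586349241/742733145 in ≈ 2.136 in

NRCS table: industrial district, soil group A → CN(II) = 81
Dry (AMC I): CN(I) = 4.2·81/(10 − 0.058·81) = (1701/5)/(2651/500) = 170100/2651 ≈ 64.164
S = 1000/(170100/2651) − 10 = 9500/1701 in ≈ 5.585 in
Ia = 0.2S: 0.2·5.585 = 1.117 in (exactly 1900/1701)
P − Ia = 5.800 − 1.117 = 39829/8505 ≈ 4.683 in (> 0, runoff occurs)
Runoff Q = (P−Ia)²/(P−Ia+S) = (4.683)²/(4.683+5.585) = 1586349241/742733145 ≈ 2.136 in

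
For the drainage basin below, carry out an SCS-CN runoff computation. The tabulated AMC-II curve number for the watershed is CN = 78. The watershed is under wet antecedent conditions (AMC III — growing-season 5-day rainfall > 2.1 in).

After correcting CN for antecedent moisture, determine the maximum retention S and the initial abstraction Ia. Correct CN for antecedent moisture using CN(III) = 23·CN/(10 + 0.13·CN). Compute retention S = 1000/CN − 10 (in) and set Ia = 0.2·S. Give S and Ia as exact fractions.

Adjust CN=78 to AMC III: 23·78/(10 + 0.13·78) → 1794 ÷ (1007/50) = 89700/1007 ≈ 89.076
Max retention: S = 1000/(89700/1007) − 10 = 1100/897 in (≈ 1.226 in)
Ia = 0.2·(1100/897) = 220/897 in ≈ 0.245 in

S = 1100/897 in ≈ 1.226 in; Ia = 220/897 in ≈ 0.245 in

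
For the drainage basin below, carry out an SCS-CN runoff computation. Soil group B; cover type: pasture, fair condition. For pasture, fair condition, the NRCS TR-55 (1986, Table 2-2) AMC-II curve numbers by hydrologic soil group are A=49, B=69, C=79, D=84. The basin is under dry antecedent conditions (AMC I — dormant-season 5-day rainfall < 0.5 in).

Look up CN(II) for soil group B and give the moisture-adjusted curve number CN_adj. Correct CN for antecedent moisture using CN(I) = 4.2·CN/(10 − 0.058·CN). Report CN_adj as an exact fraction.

CN_adj = 144900/2999 ≈ 48.316

NRCS table: pasture, fair condition, soil group B → CN(II) = 69
Adjust CN=69 to AMC I: 4.2·69/(10 − 0.058·69) → (1449/5) ÷ (2999/500) = 144900/2999 ≈ 48.316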